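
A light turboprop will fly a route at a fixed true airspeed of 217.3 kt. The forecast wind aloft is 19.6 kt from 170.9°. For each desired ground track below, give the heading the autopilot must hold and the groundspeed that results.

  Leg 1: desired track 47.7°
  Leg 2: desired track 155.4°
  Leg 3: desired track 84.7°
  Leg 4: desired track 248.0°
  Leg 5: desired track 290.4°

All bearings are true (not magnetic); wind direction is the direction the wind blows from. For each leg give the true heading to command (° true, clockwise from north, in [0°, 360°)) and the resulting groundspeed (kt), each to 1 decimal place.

Leg 1: heading=52.0°, groundspeed=227.4 kt
Leg 2: heading=156.8°, groundspeed=198.3 kt
Leg 3: heading=89.9°, groundspeed=215.1 kt
Leg 4: heading=243.0°, groundspeed=212.1 kt
Leg 5: heading=285.9°, groundspeed=226.3 kt

Leg 1: desired track 47.7°; wind correction +4.3° → command heading 52.0°, groundspeed 227.4 kt
Leg 2: desired track 155.4°; wind correction +1.4° → command heading 156.8°, groundspeed 198.3 kt
Leg 3: desired track 84.7°; wind correction +5.2° → command heading 89.9°, groundspeed 215.1 kt
Leg 4: desired track 248.0°; wind correction -5.0° → command heading 243.0°, groundspeed 212.1 kt
Leg 5: desired track 290.4°; wind correction -4.5° → command heading 285.9°, groundspeed 226.3 kt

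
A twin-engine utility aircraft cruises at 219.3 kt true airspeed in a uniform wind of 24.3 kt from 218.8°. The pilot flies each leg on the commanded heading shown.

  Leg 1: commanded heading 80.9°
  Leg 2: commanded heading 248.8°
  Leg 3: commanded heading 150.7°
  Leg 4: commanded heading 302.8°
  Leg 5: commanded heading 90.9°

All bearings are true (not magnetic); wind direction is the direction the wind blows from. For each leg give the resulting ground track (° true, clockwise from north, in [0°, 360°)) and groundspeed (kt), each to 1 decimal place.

Leg 1: heading 80.9°; drift -3.9° → track 77.0°, groundspeed 237.9 kt
Leg 2: heading 248.8°; drift +3.5° → track 252.3°, groundspeed 198.6 kt
Leg 3: heading 150.7°; drift -6.1° → track 144.6°, groundspeed 211.4 kt
Leg 4: heading 302.8°; drift +6.4° → track 309.2°, groundspeed 218.1 kt
Leg 5: heading 90.9°; drift -4.7° → track 86.2°, groundspeed 235.0 kt

Leg 1: track=77.0°, groundspeed=237.9 kt
Leg 2: track=252.3°, groundspeed=198.6 kt
Leg 3: track=144.6°, groundspeed=211.4 kt
Leg 4: track=309.2°, groundspeed=218.1 kt
Leg 5: track=86.2°, groundspeed=235.0 kt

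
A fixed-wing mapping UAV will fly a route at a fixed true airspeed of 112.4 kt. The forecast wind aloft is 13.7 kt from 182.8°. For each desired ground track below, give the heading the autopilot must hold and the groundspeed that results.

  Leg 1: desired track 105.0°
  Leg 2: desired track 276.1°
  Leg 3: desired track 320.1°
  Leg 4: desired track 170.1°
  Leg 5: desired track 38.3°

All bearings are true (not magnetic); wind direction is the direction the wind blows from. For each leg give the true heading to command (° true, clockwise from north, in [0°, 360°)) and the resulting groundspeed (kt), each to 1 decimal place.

Leg 1: desired track 105.0°; wind correction +6.8° → command heading 111.8°, groundspeed 108.7 kt
Leg 2: desired track 276.1°; wind correction -7.0° → command heading 269.1°, groundspeed 112.4 kt
Leg 3: desired track 320.1°; wind correction -4.7° → command heading 315.4°, groundspeed 122.1 kt
Leg 4: desired track 170.1°; wind correction +1.5° → command heading 171.6°, groundspeed 99.0 kt
Leg 5: desired track 38.3°; wind correction +4.1° → command heading 42.4°, groundspeed 123.3 kt

Leg 1: heading=111.8°, groundspeed=108.7 kt
Leg 2: heading=269.1°, groundspeed=112.4 kt
Leg 3: heading=315.4°, groundspeed=122.1 kt
Leg 4: heading=171.6°, groundspeed=99.0 kt
Leg 5: heading=42.4°, groundspeed=123.3 kt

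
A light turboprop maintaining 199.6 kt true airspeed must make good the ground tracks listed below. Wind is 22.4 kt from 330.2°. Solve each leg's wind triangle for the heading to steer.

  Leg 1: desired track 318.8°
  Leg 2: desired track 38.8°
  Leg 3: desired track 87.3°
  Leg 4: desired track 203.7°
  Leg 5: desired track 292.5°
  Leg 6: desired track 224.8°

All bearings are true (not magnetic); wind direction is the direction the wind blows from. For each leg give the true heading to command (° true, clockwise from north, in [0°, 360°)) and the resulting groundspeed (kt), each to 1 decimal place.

Leg 1: desired track 318.8°; wind correction +1.3° → command heading 320.1°, groundspeed 177.6 kt
Leg 2: desired track 38.8°; wind correction -6.0° → command heading 32.8°, groundspeed 190.3 kt
Leg 3: desired track 87.3°; wind correction -5.7° → command heading 81.6°, groundspeed 208.8 kt
Leg 4: desired track 203.7°; wind correction +5.2° → command heading 208.9°, groundspeed 212.1 kt
Leg 5: desired track 292.5°; wind correction +3.9° → command heading 296.4°, groundspeed 181.4 kt
Leg 6: desired track 224.8°; wind correction +6.2° → command heading 231.0°, groundspeed 204.4 kt

Leg 1: heading=320.1°, groundspeed=177.6 kt
Leg 2: heading=32.8°, groundspeed=190.3 kt
Leg 3: heading=81.6°, groundspeed=208.8 kt
Leg 4: heading=208.9°, groundspeed=212.1 kt
Leg 5: heading=296.4°, groundspeed=181.4 kt
Leg 6: heading=231.0°, groundspeed=204.4 kt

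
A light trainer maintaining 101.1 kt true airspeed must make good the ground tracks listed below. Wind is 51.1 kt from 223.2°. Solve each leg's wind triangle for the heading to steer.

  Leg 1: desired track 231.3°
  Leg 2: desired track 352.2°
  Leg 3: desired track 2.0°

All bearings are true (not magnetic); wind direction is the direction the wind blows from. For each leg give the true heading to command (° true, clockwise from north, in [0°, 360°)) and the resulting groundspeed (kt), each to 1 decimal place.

Leg 1: heading=227.2°, groundspeed=50.3 kt
Leg 2: heading=329.1°, groundspeed=125.1 kt
Leg 3: heading=342.6°, groundspeed=133.8 kt

Leg 1: desired track 231.3°; wind correction -4.1° → command heading 227.2°, groundspeed 50.3 kt
Leg 2: desired track 352.2°; wind correction -23.1° → command heading 329.1°, groundspeed 125.1 kt
Leg 3: desired track 2.0°; wind correction -19.4° → command heading 342.6°, groundspeed 133.8 kt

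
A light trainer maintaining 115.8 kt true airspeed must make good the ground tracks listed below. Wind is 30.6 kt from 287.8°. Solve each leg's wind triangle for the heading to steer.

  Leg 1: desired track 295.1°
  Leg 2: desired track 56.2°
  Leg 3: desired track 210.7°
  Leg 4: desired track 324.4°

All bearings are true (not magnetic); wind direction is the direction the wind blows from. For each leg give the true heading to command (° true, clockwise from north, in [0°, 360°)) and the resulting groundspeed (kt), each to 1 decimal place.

Leg 1: heading=293.2°, groundspeed=85.4 kt
Leg 2: heading=44.2°, groundspeed=132.3 kt
Leg 3: heading=225.6°, groundspeed=105.1 kt
Leg 4: heading=315.3°, groundspeed=89.8 kt

Leg 1: desired track 295.1°; wind correction -1.9° → command heading 293.2°, groundspeed 85.4 kt
Leg 2: desired track 56.2°; wind correction -12.0° → command heading 44.2°, groundspeed 132.3 kt
Leg 3: desired track 210.7°; wind correction +14.9° → command heading 225.6°, groundspeed 105.1 kt
Leg 4: desired track 324.4°; wind correction -9.1° → command heading 315.3°, groundspeed 89.8 kt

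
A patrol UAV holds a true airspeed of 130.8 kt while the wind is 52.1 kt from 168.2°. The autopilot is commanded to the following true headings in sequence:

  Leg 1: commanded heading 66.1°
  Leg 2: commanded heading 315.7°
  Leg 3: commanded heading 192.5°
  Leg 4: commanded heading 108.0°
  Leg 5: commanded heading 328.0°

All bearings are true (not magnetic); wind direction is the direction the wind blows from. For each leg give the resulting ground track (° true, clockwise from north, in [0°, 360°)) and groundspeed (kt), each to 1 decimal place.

Leg 1: heading 66.1°; drift -19.8° → track 46.3°, groundspeed 150.6 kt
Leg 2: heading 315.7°; drift +9.1° → track 324.8°, groundspeed 177.0 kt
Leg 3: heading 192.5°; drift +14.4° → track 206.9°, groundspeed 86.0 kt
Leg 4: heading 108.0°; drift -23.3° → track 84.7°, groundspeed 114.2 kt
Leg 5: heading 328.0°; drift +5.7° → track 333.7°, groundspeed 180.6 kt

Leg 1: track=46.3°, groundspeed=150.6 kt
Leg 2: track=324.8°, groundspeed=177.0 kt
Leg 3: track=206.9°, groundspeed=86.0 kt
Leg 4: track=84.7°, groundspeed=114.2 kt
Leg 5: track=333.7°, groundspeed=180.6 kt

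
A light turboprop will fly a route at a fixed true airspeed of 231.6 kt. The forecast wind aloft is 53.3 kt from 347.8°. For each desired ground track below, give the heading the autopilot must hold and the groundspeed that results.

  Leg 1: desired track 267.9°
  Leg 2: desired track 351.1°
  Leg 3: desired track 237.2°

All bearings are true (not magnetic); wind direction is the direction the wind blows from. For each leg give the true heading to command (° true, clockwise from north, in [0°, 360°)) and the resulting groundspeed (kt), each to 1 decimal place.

Leg 1: heading=281.0°, groundspeed=216.2 kt
Leg 2: heading=350.3°, groundspeed=178.4 kt
Leg 3: heading=249.6°, groundspeed=244.9 kt

Leg 1: desired track 267.9°; wind correction +13.1° → command heading 281.0°, groundspeed 216.2 kt
Leg 2: desired track 351.1°; wind correction -0.8° → command heading 350.3°, groundspeed 178.4 kt
Leg 3: desired track 237.2°; wind correction +12.4° → command heading 249.6°, groundspeed 244.9 kt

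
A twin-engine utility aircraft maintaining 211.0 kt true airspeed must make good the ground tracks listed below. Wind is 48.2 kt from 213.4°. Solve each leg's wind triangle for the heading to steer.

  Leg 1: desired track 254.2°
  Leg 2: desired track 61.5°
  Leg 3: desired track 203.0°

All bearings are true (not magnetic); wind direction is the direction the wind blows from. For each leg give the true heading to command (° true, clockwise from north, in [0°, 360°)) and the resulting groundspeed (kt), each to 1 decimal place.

Leg 1: heading=245.6°, groundspeed=172.1 kt
Leg 2: heading=67.7°, groundspeed=252.3 kt
Leg 3: heading=205.4°, groundspeed=163.4 kt

Leg 1: desired track 254.2°; wind correction -8.6° → command heading 245.6°, groundspeed 172.1 kt
Leg 2: desired track 61.5°; wind correction +6.2° → command heading 67.7°, groundspeed 252.3 kt
Leg 3: desired track 203.0°; wind correction +2.4° → command heading 205.4°, groundspeed 163.4 kt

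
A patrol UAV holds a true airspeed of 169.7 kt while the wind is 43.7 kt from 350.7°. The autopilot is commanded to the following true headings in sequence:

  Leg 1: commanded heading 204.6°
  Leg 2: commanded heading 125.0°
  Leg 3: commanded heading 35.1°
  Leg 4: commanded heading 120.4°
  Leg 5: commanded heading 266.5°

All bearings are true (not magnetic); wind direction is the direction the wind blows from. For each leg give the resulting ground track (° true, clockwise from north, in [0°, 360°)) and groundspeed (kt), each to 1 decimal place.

Leg 1: heading 204.6°; drift -6.7° → track 197.9°, groundspeed 207.4 kt
Leg 2: heading 125.0°; drift +8.9° → track 133.9°, groundspeed 202.6 kt
Leg 3: heading 35.1°; drift +12.5° → track 47.6°, groundspeed 141.8 kt
Leg 4: heading 120.4°; drift +9.7° → track 130.1°, groundspeed 200.5 kt
Leg 5: heading 266.5°; drift -14.7° → track 251.8°, groundspeed 170.9 kt

Leg 1: track=197.9°, groundspeed=207.4 kt
Leg 2: track=133.9°, groundspeed=202.6 kt
Leg 3: track=47.6°, groundspeed=141.8 kt
Leg 4: track=130.1°, groundspeed=200.5 kt
Leg 5: track=251.8°, groundspeed=170.9 kt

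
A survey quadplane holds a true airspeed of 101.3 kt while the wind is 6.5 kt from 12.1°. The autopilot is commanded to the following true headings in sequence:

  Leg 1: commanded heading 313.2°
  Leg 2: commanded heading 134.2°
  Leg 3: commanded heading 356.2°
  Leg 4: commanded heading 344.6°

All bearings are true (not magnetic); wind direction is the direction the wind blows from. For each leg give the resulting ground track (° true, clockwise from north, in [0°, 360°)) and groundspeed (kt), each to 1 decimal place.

Leg 1: heading 313.2°; drift -3.3° → track 309.9°, groundspeed 98.1 kt
Leg 2: heading 134.2°; drift +3.0° → track 137.2°, groundspeed 104.9 kt
Leg 3: heading 356.2°; drift -1.1° → track 355.1°, groundspeed 95.1 kt
Leg 4: heading 344.6°; drift -1.8° → track 342.8°, groundspeed 95.6 kt

Leg 1: track=309.9°, groundspeed=98.1 kt
Leg 2: track=137.2°, groundspeed=104.9 kt
Leg 3: track=355.1°, groundspeed=95.1 kt
Leg 4: track=342.8°, groundspeed=95.6 kt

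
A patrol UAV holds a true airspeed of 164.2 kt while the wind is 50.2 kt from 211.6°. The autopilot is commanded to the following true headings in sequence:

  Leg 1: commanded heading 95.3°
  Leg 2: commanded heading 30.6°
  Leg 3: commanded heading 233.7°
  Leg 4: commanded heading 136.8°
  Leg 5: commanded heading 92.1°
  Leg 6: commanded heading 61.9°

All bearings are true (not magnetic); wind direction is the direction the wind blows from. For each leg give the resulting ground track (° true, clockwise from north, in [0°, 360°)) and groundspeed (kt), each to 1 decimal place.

Leg 1: heading 95.3°; drift -13.6° → track 81.7°, groundspeed 191.8 kt
Leg 2: heading 30.6°; drift +0.2° → track 30.8°, groundspeed 214.4 kt
Leg 3: heading 233.7°; drift +9.1° → track 242.8°, groundspeed 119.2 kt
Leg 4: heading 136.8°; drift -17.8° → track 119.0°, groundspeed 158.6 kt
Leg 5: heading 92.1°; drift -13.0° → track 79.1°, groundspeed 193.9 kt
Leg 6: heading 61.9°; drift -7.0° → track 54.9°, groundspeed 209.1 kt

Leg 1: track=81.7°, groundspeed=191.8 kt
Leg 2: track=30.8°, groundspeed=214.4 kt
Leg 3: track=242.8°, groundspeed=119.2 kt
Leg 4: track=119.0°, groundspeed=158.6 kt
Leg 5: track=79.1°, groundspeed=193.9 kt
Leg 6: track=54.9°, groundspeed=209.1 kt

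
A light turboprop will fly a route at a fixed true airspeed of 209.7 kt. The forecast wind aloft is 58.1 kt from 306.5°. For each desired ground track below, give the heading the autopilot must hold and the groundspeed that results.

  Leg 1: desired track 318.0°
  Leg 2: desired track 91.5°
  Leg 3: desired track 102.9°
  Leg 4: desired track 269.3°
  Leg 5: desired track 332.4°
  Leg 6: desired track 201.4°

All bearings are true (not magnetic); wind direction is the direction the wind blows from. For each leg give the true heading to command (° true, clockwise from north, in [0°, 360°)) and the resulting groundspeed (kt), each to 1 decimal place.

Leg 1: desired track 318.0°; wind correction -3.2° → command heading 314.8°, groundspeed 152.4 kt
Leg 2: desired track 91.5°; wind correction -9.1° → command heading 82.4°, groundspeed 254.6 kt
Leg 3: desired track 102.9°; wind correction -6.4° → command heading 96.5°, groundspeed 261.6 kt
Leg 4: desired track 269.3°; wind correction +9.6° → command heading 278.9°, groundspeed 160.5 kt
Leg 5: desired track 332.4°; wind correction -7.0° → command heading 325.4°, groundspeed 155.9 kt
Leg 6: desired track 201.4°; wind correction +15.5° → command heading 216.9°, groundspeed 217.2 kt

Leg 1: heading=314.8°, groundspeed=152.4 kt
Leg 2: heading=82.4°, groundspeed=254.6 kt
Leg 3: heading=96.5°, groundspeed=261.6 kt
Leg 4: heading=278.9°, groundspeed=160.5 kt
Leg 5: heading=325.4°, groundspeed=155.9 kt
Leg 6: heading=216.9°, groundspeed=217.2 kt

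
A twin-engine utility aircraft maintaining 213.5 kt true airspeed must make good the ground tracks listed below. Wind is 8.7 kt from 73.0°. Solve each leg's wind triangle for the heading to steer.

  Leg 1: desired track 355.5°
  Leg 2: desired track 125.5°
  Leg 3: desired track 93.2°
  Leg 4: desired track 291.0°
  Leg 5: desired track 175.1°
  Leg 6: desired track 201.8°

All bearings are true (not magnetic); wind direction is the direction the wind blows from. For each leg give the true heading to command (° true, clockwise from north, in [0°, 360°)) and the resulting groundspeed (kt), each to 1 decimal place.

Leg 1: heading=357.8°, groundspeed=211.4 kt
Leg 2: heading=123.6°, groundspeed=208.1 kt
Leg 3: heading=92.4°, groundspeed=205.3 kt
Leg 4: heading=292.4°, groundspeed=220.3 kt
Leg 5: heading=172.8°, groundspeed=215.2 kt
Leg 6: heading=200.0°, groundspeed=218.8 kt

Leg 1: desired track 355.5°; wind correction +2.3° → command heading 357.8°, groundspeed 211.4 kt
Leg 2: desired track 125.5°; wind correction -1.9° → command heading 123.6°, groundspeed 208.1 kt
Leg 3: desired track 93.2°; wind correction -0.8° → command heading 92.4°, groundspeed 205.3 kt
Leg 4: desired track 291.0°; wind correction +1.4° → command heading 292.4°, groundspeed 220.3 kt
Leg 5: desired track 175.1°; wind correction -2.3° → command heading 172.8°, groundspeed 215.2 kt
Leg 6: desired track 201.8°; wind correction -1.8° → command heading 200.0°, groundspeed 218.8 kt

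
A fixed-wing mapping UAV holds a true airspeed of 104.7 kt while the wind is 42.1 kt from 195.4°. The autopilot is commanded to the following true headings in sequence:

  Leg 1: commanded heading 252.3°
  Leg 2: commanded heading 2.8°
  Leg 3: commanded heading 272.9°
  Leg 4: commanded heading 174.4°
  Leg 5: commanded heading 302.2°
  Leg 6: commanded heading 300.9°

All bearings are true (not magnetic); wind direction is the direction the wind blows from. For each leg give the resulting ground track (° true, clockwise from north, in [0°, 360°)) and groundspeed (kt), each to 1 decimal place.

Leg 1: track=275.6°, groundspeed=89.0 kt
Leg 2: track=6.4°, groundspeed=146.1 kt
Leg 3: track=296.2°, groundspeed=104.1 kt
Leg 4: track=161.4°, groundspeed=67.1 kt
Leg 5: track=321.2°, groundspeed=123.6 kt
Leg 6: track=320.2°, groundspeed=122.8 kt

Leg 1: heading 252.3°; drift +23.3° → track 275.6°, groundspeed 89.0 kt
Leg 2: heading 2.8°; drift +3.6° → track 6.4°, groundspeed 146.1 kt
Leg 3: heading 272.9°; drift +23.3° → track 296.2°, groundspeed 104.1 kt
Leg 4: heading 174.4°; drift -13.0° → track 161.4°, groundspeed 67.1 kt
Leg 5: heading 302.2°; drift +19.0° → track 321.2°, groundspeed 123.6 kt
Leg 6: heading 300.9°; drift +19.3° → track 320.2°, groundspeed 122.8 kt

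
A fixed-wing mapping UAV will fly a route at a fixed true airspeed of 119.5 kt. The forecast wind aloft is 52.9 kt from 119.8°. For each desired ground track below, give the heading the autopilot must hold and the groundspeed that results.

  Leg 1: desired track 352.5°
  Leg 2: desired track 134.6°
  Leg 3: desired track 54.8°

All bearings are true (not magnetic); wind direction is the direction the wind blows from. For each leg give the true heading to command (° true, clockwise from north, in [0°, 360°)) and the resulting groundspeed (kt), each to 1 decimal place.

Leg 1: desired track 352.5°; wind correction +20.6° → command heading 13.1°, groundspeed 143.9 kt
Leg 2: desired track 134.6°; wind correction -6.5° → command heading 128.1°, groundspeed 67.6 kt
Leg 3: desired track 54.8°; wind correction +23.7° → command heading 78.5°, groundspeed 87.1 kt

Leg 1: heading=13.1°, groundspeed=143.9 kt
Leg 2: heading=128.1°, groundspeed=67.6 kt
Leg 3: heading=78.5°, groundspeed=87.1 kt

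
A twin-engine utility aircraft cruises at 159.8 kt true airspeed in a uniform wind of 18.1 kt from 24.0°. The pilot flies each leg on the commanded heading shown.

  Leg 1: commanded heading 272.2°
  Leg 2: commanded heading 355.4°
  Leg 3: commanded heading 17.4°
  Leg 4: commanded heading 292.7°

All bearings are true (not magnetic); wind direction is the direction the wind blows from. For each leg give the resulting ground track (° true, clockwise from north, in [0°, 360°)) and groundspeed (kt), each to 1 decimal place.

Leg 1: heading 272.2°; drift -5.8° → track 266.4°, groundspeed 167.4 kt
Leg 2: heading 355.4°; drift -3.4° → track 352.0°, groundspeed 144.2 kt
Leg 3: heading 17.4°; drift -0.8° → track 16.6°, groundspeed 141.8 kt
Leg 4: heading 292.7°; drift -6.4° → track 286.3°, groundspeed 161.2 kt

Leg 1: track=266.4°, groundspeed=167.4 kt
Leg 2: track=352.0°, groundspeed=144.2 kt
Leg 3: track=16.6°, groundspeed=141.8 kt
Leg 4: track=286.3°, groundspeed=161.2 kt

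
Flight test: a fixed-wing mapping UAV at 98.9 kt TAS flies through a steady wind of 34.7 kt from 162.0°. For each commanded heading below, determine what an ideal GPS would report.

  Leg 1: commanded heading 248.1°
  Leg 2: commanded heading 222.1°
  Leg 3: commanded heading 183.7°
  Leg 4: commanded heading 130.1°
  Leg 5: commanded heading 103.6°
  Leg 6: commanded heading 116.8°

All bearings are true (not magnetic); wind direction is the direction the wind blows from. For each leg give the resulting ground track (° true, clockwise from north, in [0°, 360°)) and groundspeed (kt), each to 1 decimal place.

Leg 1: heading 248.1°; drift +19.7° → track 267.8°, groundspeed 102.6 kt
Leg 2: heading 222.1°; drift +20.2° → track 242.3°, groundspeed 87.0 kt
Leg 3: heading 183.7°; drift +10.9° → track 194.6°, groundspeed 67.9 kt
Leg 4: heading 130.1°; drift -14.8° → track 115.3°, groundspeed 71.8 kt
Leg 5: heading 103.6°; drift -20.1° → track 83.5°, groundspeed 86.0 kt
Leg 6: heading 116.8°; drift -18.3° → track 98.5°, groundspeed 78.4 kt

Leg 1: track=267.8°, groundspeed=102.6 kt
Leg 2: track=242.3°, groundspeed=87.0 kt
Leg 3: track=194.6°, groundspeed=67.9 kt
Leg 4: track=115.3°, groundspeed=71.8 kt
Leg 5: track=83.5°, groundspeed=86.0 kt
Leg 6: track=98.5°, groundspeed=78.4 kt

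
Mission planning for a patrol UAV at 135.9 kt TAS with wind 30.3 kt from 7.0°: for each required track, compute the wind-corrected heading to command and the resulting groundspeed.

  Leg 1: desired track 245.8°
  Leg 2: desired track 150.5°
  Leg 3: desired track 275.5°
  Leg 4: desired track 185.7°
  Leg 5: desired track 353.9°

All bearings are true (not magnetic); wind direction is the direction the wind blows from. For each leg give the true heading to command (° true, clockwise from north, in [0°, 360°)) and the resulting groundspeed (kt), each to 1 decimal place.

Leg 1: heading=256.8°, groundspeed=149.1 kt
Leg 2: heading=142.9°, groundspeed=159.1 kt
Leg 3: heading=288.4°, groundspeed=133.3 kt
Leg 4: heading=185.4°, groundspeed=166.2 kt
Leg 5: heading=356.8°, groundspeed=106.2 kt

Leg 1: desired track 245.8°; wind correction +11.0° → command heading 256.8°, groundspeed 149.1 kt
Leg 2: desired track 150.5°; wind correction -7.6° → command heading 142.9°, groundspeed 159.1 kt
Leg 3: desired track 275.5°; wind correction +12.9° → command heading 288.4°, groundspeed 133.3 kt
Leg 4: desired track 185.7°; wind correction -0.3° → command heading 185.4°, groundspeed 166.2 kt
Leg 5: desired track 353.9°; wind correction +2.9° → command heading 356.8°, groundspeed 106.2 kt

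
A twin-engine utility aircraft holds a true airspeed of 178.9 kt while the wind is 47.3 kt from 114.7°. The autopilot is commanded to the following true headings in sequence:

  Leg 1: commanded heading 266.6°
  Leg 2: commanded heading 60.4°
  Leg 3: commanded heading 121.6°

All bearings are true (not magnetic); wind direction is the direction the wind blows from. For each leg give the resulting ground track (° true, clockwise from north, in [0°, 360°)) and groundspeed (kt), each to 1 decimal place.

Leg 1: track=272.4°, groundspeed=221.7 kt
Leg 2: track=46.2°, groundspeed=156.1 kt
Leg 3: track=124.1°, groundspeed=132.1 kt

Leg 1: heading 266.6°; drift +5.8° → track 272.4°, groundspeed 221.7 kt
Leg 2: heading 60.4°; drift -14.2° → track 46.2°, groundspeed 156.1 kt
Leg 3: heading 121.6°; drift +2.5° → track 124.1°, groundspeed 132.1 kt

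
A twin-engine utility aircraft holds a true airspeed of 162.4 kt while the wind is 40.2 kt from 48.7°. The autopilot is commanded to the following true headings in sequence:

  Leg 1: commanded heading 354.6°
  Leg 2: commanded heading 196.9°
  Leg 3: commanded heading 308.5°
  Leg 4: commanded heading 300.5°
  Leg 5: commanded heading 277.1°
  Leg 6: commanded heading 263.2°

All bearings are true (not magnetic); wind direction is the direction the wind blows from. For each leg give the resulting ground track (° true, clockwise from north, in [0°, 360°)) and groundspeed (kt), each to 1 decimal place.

Leg 1: track=341.4°, groundspeed=142.6 kt
Leg 2: track=203.1°, groundspeed=197.7 kt
Leg 3: track=295.4°, groundspeed=174.1 kt
Leg 4: track=288.2°, groundspeed=179.1 kt
Leg 5: track=268.1°, groundspeed=191.5 kt
Leg 6: track=256.6°, groundspeed=196.9 kt

Leg 1: heading 354.6°; drift -13.2° → track 341.4°, groundspeed 142.6 kt
Leg 2: heading 196.9°; drift +6.2° → track 203.1°, groundspeed 197.7 kt
Leg 3: heading 308.5°; drift -13.1° → track 295.4°, groundspeed 174.1 kt
Leg 4: heading 300.5°; drift -12.3° → track 288.2°, groundspeed 179.1 kt
Leg 5: heading 277.1°; drift -9.0° → track 268.1°, groundspeed 191.5 kt
Leg 6: heading 263.2°; drift -6.6° → track 256.6°, groundspeed 196.9 kt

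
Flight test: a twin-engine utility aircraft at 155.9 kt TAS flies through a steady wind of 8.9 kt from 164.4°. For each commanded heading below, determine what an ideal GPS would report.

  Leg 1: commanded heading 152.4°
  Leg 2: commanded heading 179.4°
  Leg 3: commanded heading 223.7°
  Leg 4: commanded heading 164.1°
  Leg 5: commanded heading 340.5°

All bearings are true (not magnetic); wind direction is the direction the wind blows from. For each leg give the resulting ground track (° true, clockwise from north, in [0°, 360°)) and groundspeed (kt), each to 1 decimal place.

Leg 1: heading 152.4°; drift -0.7° → track 151.7°, groundspeed 147.2 kt
Leg 2: heading 179.4°; drift +0.9° → track 180.3°, groundspeed 147.3 kt
Leg 3: heading 223.7°; drift +2.9° → track 226.6°, groundspeed 151.5 kt
Leg 4: heading 164.1°; drift +0.0° → track 164.1°, groundspeed 147.0 kt
Leg 5: heading 340.5°; drift +0.2° → track 340.7°, groundspeed 164.8 kt

Leg 1: track=151.7°, groundspeed=147.2 kt
Leg 2: track=180.3°, groundspeed=147.3 kt
Leg 3: track=226.6°, groundspeed=151.5 kt
Leg 4: track=164.1°, groundspeed=147.0 kt
Leg 5: track=340.7°, groundspeed=164.8 kt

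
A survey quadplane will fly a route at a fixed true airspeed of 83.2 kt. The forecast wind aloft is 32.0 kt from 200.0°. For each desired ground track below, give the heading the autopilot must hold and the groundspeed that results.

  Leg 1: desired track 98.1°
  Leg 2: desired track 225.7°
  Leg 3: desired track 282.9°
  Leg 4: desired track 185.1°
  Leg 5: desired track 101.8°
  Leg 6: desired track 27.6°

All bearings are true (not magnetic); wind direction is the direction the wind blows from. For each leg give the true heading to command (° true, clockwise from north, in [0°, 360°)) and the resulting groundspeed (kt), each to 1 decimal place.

Leg 1: desired track 98.1°; wind correction +22.1° → command heading 120.2°, groundspeed 83.7 kt
Leg 2: desired track 225.7°; wind correction -9.6° → command heading 216.1°, groundspeed 53.2 kt
Leg 3: desired track 282.9°; wind correction -22.4° → command heading 260.5°, groundspeed 72.9 kt
Leg 4: desired track 185.1°; wind correction +5.7° → command heading 190.8°, groundspeed 51.9 kt
Leg 5: desired track 101.8°; wind correction +22.4° → command heading 124.2°, groundspeed 81.5 kt
Leg 6: desired track 27.6°; wind correction +2.9° → command heading 30.5°, groundspeed 114.8 kt

Leg 1: heading=120.2°, groundspeed=83.7 kt
Leg 2: heading=216.1°, groundspeed=53.2 kt
Leg 3: heading=260.5°, groundspeed=72.9 kt
Leg 4: heading=190.8°, groundspeed=51.9 kt
Leg 5: heading=124.2°, groundspeed=81.5 kt
Leg 6: heading=30.5°, groundspeed=114.8 kt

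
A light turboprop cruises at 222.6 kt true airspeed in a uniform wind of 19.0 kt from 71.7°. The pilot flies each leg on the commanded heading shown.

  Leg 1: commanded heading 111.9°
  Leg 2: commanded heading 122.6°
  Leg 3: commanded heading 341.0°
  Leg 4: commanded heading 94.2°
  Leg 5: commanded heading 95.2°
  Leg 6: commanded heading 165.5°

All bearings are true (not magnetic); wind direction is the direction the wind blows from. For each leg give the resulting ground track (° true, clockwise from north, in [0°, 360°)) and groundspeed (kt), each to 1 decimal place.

Leg 1: heading 111.9°; drift +3.4° → track 115.3°, groundspeed 208.4 kt
Leg 2: heading 122.6°; drift +4.0° → track 126.6°, groundspeed 211.1 kt
Leg 3: heading 341.0°; drift -4.9° → track 336.1°, groundspeed 223.6 kt
Leg 4: heading 94.2°; drift +2.0° → track 96.2°, groundspeed 205.2 kt
Leg 5: heading 95.2°; drift +2.1° → track 97.3°, groundspeed 205.3 kt
Leg 6: heading 165.5°; drift +4.8° → track 170.3°, groundspeed 224.7 kt

Leg 1: track=115.3°, groundspeed=208.4 kt
Leg 2: track=126.6°, groundspeed=211.1 kt
Leg 3: track=336.1°, groundspeed=223.6 kt
Leg 4: track=96.2°, groundspeed=205.2 kt
Leg 5: track=97.3°, groundspeed=205.3 kt
Leg 6: track=170.3°, groundspeed=224.7 kt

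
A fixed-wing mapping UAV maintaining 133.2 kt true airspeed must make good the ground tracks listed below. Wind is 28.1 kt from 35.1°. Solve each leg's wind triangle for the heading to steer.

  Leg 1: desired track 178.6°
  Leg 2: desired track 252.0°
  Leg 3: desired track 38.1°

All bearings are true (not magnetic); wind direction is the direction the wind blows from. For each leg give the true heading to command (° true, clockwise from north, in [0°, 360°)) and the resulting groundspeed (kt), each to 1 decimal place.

Leg 1: desired track 178.6°; wind correction -7.2° → command heading 171.4°, groundspeed 154.7 kt
Leg 2: desired track 252.0°; wind correction +7.3° → command heading 259.3°, groundspeed 154.6 kt
Leg 3: desired track 38.1°; wind correction -0.6° → command heading 37.5°, groundspeed 105.1 kt

Leg 1: heading=171.4°, groundspeed=154.7 kt
Leg 2: heading=259.3°, groundspeed=154.6 kt
Leg 3: heading=37.5°, groundspeed=105.1 kt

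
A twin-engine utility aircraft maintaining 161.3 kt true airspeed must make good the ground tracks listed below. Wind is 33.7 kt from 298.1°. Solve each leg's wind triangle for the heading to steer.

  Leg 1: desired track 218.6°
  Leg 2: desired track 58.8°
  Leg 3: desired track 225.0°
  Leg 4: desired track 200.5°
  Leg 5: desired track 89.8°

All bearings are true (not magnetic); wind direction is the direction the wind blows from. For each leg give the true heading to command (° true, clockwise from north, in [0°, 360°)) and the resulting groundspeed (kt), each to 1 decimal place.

Leg 1: heading=230.5°, groundspeed=151.7 kt
Leg 2: heading=48.5°, groundspeed=175.9 kt
Leg 3: heading=236.5°, groundspeed=148.2 kt
Leg 4: heading=212.5°, groundspeed=162.3 kt
Leg 5: heading=84.1°, groundspeed=190.2 kt

Leg 1: desired track 218.6°; wind correction +11.9° → command heading 230.5°, groundspeed 151.7 kt
Leg 2: desired track 58.8°; wind correction -10.3° → command heading 48.5°, groundspeed 175.9 kt
Leg 3: desired track 225.0°; wind correction +11.5° → command heading 236.5°, groundspeed 148.2 kt
Leg 4: desired track 200.5°; wind correction +12.0° → command heading 212.5°, groundspeed 162.3 kt
Leg 5: desired track 89.8°; wind correction -5.7° → command heading 84.1°, groundspeed 190.2 kt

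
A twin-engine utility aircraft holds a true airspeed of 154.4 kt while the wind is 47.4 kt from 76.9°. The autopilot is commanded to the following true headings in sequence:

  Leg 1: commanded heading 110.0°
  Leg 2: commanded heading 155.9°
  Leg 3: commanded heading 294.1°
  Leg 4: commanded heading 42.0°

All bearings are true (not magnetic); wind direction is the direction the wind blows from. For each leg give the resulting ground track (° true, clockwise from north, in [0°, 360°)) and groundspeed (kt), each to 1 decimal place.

Leg 1: track=122.7°, groundspeed=117.6 kt
Leg 2: track=173.7°, groundspeed=152.6 kt
Leg 3: track=285.6°, groundspeed=194.3 kt
Leg 4: track=28.8°, groundspeed=118.7 kt

Leg 1: heading 110.0°; drift +12.7° → track 122.7°, groundspeed 117.6 kt
Leg 2: heading 155.9°; drift +17.8° → track 173.7°, groundspeed 152.6 kt
Leg 3: heading 294.1°; drift -8.5° → track 285.6°, groundspeed 194.3 kt
Leg 4: heading 42.0°; drift -13.2° → track 28.8°, groundspeed 118.7 kt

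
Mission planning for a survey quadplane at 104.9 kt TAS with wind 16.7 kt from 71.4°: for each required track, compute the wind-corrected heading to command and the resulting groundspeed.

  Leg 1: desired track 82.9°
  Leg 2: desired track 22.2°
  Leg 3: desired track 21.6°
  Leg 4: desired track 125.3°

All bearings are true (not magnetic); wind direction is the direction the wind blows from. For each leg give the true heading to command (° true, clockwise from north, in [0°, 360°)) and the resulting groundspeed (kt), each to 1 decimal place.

Leg 1: heading=81.1°, groundspeed=88.5 kt
Leg 2: heading=29.1°, groundspeed=93.2 kt
Leg 3: heading=28.6°, groundspeed=93.3 kt
Leg 4: heading=117.9°, groundspeed=94.2 kt

Leg 1: desired track 82.9°; wind correction -1.8° → command heading 81.1°, groundspeed 88.5 kt
Leg 2: desired track 22.2°; wind correction +6.9° → command heading 29.1°, groundspeed 93.2 kt
Leg 3: desired track 21.6°; wind correction +7.0° → command heading 28.6°, groundspeed 93.3 kt
Leg 4: desired track 125.3°; wind correction -7.4° → command heading 117.9°, groundspeed 94.2 kt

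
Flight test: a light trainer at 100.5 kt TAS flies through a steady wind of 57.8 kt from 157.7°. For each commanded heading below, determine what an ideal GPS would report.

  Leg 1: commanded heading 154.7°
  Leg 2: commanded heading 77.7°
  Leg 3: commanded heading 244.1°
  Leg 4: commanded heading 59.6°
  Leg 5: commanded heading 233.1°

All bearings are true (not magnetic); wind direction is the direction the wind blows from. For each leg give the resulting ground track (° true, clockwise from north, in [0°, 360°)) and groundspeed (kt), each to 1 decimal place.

Leg 1: heading 154.7°; drift -4.0° → track 150.7°, groundspeed 42.9 kt
Leg 2: heading 77.7°; drift -32.2° → track 45.5°, groundspeed 106.9 kt
Leg 3: heading 244.1°; drift +30.8° → track 274.9°, groundspeed 112.7 kt
Leg 4: heading 59.6°; drift -27.8° → track 31.8°, groundspeed 122.8 kt
Leg 5: heading 233.1°; drift +33.1° → track 266.2°, groundspeed 102.5 kt

Leg 1: track=150.7°, groundspeed=42.9 kt
Leg 2: track=45.5°, groundspeed=106.9 kt
Leg 3: track=274.9°, groundspeed=112.7 kt
Leg 4: track=31.8°, groundspeed=122.8 kt
Leg 5: track=266.2°, groundspeed=102.5 kt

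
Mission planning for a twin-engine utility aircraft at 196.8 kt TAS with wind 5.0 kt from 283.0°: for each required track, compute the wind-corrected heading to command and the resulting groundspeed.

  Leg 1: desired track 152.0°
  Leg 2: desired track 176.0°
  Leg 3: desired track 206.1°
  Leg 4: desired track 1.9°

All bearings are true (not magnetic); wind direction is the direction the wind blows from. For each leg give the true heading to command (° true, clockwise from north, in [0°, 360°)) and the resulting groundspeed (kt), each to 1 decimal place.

Leg 1: heading=153.1°, groundspeed=200.0 kt
Leg 2: heading=177.4°, groundspeed=198.2 kt
Leg 3: heading=207.5°, groundspeed=195.6 kt
Leg 4: heading=0.5°, groundspeed=195.8 kt

Leg 1: desired track 152.0°; wind correction +1.1° → command heading 153.1°, groundspeed 200.0 kt
Leg 2: desired track 176.0°; wind correction +1.4° → command heading 177.4°, groundspeed 198.2 kt
Leg 3: desired track 206.1°; wind correction +1.4° → command heading 207.5°, groundspeed 195.6 kt
Leg 4: desired track 1.9°; wind correction -1.4° → command heading 0.5°, groundspeed 195.8 kt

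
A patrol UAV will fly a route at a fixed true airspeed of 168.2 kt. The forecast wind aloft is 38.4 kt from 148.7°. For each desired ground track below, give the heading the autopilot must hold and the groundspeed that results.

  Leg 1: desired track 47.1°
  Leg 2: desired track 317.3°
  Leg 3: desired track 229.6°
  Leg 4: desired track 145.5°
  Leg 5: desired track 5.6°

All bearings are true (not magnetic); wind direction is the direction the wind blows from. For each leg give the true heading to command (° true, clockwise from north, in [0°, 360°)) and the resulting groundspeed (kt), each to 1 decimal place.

Leg 1: heading=60.0°, groundspeed=171.7 kt
Leg 2: heading=314.7°, groundspeed=205.7 kt
Leg 3: heading=216.6°, groundspeed=157.8 kt
Leg 4: heading=146.2°, groundspeed=129.8 kt
Leg 5: heading=13.5°, groundspeed=197.3 kt

Leg 1: desired track 47.1°; wind correction +12.9° → command heading 60.0°, groundspeed 171.7 kt
Leg 2: desired track 317.3°; wind correction -2.6° → command heading 314.7°, groundspeed 205.7 kt
Leg 3: desired track 229.6°; wind correction -13.0° → command heading 216.6°, groundspeed 157.8 kt
Leg 4: desired track 145.5°; wind correction +0.7° → command heading 146.2°, groundspeed 129.8 kt
Leg 5: desired track 5.6°; wind correction +7.9° → command heading 13.5°, groundspeed 197.3 kt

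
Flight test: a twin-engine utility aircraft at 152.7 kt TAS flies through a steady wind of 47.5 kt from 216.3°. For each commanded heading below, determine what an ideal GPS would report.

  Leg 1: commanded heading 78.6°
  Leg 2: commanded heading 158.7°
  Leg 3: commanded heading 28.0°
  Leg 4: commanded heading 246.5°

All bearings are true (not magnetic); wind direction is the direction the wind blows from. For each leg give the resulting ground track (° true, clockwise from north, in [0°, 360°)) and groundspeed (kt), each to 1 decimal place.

Leg 1: heading 78.6°; drift -9.7° → track 68.9°, groundspeed 190.5 kt
Leg 2: heading 158.7°; drift -17.5° → track 141.2°, groundspeed 133.4 kt
Leg 3: heading 28.0°; drift +2.0° → track 30.0°, groundspeed 199.8 kt
Leg 4: heading 246.5°; drift +12.1° → track 258.6°, groundspeed 114.2 kt

Leg 1: track=68.9°, groundspeed=190.5 kt
Leg 2: track=141.2°, groundspeed=133.4 kt
Leg 3: track=30.0°, groundspeed=199.8 kt
Leg 4: track=258.6°, groundspeed=114.2 kt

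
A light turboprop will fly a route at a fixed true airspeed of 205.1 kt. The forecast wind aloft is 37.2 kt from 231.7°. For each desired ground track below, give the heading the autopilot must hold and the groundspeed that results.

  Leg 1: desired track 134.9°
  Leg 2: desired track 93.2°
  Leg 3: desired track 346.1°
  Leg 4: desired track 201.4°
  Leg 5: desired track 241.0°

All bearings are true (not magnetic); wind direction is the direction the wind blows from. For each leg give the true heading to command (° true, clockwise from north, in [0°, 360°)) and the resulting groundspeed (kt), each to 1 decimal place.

Leg 1: desired track 134.9°; wind correction +10.4° → command heading 145.3°, groundspeed 206.2 kt
Leg 2: desired track 93.2°; wind correction +6.9° → command heading 100.1°, groundspeed 231.5 kt
Leg 3: desired track 346.1°; wind correction -9.5° → command heading 336.6°, groundspeed 217.7 kt
Leg 4: desired track 201.4°; wind correction +5.3° → command heading 206.7°, groundspeed 172.1 kt
Leg 5: desired track 241.0°; wind correction -1.7° → command heading 239.3°, groundspeed 168.3 kt

Leg 1: heading=145.3°, groundspeed=206.2 kt
Leg 2: heading=100.1°, groundspeed=231.5 kt
Leg 3: heading=336.6°, groundspeed=217.7 kt
Leg 4: heading=206.7°, groundspeed=172.1 kt
Leg 5: heading=239.3°, groundspeed=168.3 kt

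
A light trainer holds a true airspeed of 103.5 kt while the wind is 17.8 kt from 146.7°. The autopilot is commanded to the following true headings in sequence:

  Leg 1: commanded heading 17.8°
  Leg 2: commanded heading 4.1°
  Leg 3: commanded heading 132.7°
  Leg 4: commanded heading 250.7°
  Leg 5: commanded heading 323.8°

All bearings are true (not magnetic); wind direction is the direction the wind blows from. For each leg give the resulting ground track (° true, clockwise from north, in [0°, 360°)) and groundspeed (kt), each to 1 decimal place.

Leg 1: heading 17.8°; drift -6.9° → track 10.9°, groundspeed 115.5 kt
Leg 2: heading 4.1°; drift -5.3° → track 358.8°, groundspeed 118.1 kt
Leg 3: heading 132.7°; drift -2.9° → track 129.8°, groundspeed 86.3 kt
Leg 4: heading 250.7°; drift +9.1° → track 259.8°, groundspeed 109.2 kt
Leg 5: heading 323.8°; drift +0.4° → track 324.2°, groundspeed 121.3 kt

Leg 1: track=10.9°, groundspeed=115.5 kt
Leg 2: track=358.8°, groundspeed=118.1 kt
Leg 3: track=129.8°, groundspeed=86.3 kt
Leg 4: track=259.8°, groundspeed=109.2 kt
Leg 5: track=324.2°, groundspeed=121.3 kt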